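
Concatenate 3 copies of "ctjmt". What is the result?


Input string: 'ctjmt'
Operation: repeat 3 times
Concatenation: 'ctjmt' + 'ctjmt' + 'ctjmt'
Result: ctjmtctjmtctjmt


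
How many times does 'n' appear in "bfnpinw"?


Input string: 'bfnpinw'
Target character: 'n'
Scan each position: s[2]='n', s[5]='n'
Matches found at indices: 2, 5
Total: 2


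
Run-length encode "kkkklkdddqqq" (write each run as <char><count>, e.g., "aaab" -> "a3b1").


Input: 'kkkklkdddqqq'
Operation: identify consecutive runs
Runs: 'kkkk' -> k4, 'l' -> l1, 'k' -> k1, 'ddd' -> d3, 'qqq' -> q3
Encoded: k4l1k1d3q3


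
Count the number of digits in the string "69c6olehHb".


Input string: '69c6olehHb'
Operation: count digit characters (0-9)
Scan: '6'(digit), '9'(digit), 'c', '6'(digit), 'o', 'l', 'e', 'h', 'H', 'b'
Digits found: 3
Result: 3


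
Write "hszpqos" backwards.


Input string: 'hszpqos'
Operation: reverse character order
Original order: 'h' -> 's' -> 'z' -> 'p' -> 'q' -> 'o' -> 's'
Reversed order: 's' -> 'o' -> 'q' -> 'p' -> 'z' -> 's' -> 'h'
Result: soqpzsh


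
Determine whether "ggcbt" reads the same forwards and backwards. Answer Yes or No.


Input string: 'ggcbt'
Reversed: 'tbcgg'
Compare pairs: s[0]='g' vs s[4]='t' (mismatch), s[1]='g' vs s[3]='b' (mismatch)
Palindrome: No


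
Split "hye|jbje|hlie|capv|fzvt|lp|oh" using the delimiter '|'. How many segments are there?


Input string: 'hye|jbje|hlie|capv|fzvt|lp|oh'
Delimiter: '|'
Split result: 'hye', 'jbje', 'hlie', 'capv', 'fzvt', 'lp', 'oh'
Number of parts: 7


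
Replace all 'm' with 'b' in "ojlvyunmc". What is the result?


Input string: 'ojlvyunmc'
Operation: replace 'm' with 'b'
Positions of 'm': 7
After replacement: ojlvyunbc


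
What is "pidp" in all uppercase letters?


Input string: 'pidp'
Operation: convert each letter to uppercase
Mapping: 'p'->'P', 'i'->'I', 'd'->'D', 'p'->'P'
Result: PIDP


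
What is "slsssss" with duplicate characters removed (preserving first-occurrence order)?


Input: 'slsssss'
Operation: keep first occurrence of each character
Scan: s[0]='s' new -> keep; s[1]='l' new -> keep; s[2]='s' seen -> skip; s[3]='s' seen -> skip; s[4]='s' seen -> skip; s[5]='s' seen -> skip; s[6]='s' seen -> skip
Result: sl


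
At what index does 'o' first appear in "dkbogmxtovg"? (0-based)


Input string: 'dkbogmxtovg'
Target: 'o'
Scanning left to right: s[0]='d', s[1]='k', s[2]='b', s[3]='o'
First match at index: 3


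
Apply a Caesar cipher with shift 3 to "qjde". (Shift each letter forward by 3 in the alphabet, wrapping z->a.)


Input: 'qjde', shift = 3
Operation: for each letter, (position + 3) mod 26
Mapping: 'q'(16+3=19)->'t', 'j'(9+3=12)->'m', 'd'(3+3=6)->'g', 'e'(4+3=7)->'h'
Result: tmgh


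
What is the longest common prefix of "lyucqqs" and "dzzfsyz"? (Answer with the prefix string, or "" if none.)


String 1: 'lyucqqs'
String 2: 'dzzfsyz'
Compare position by position:
pos 0: 'l' vs 'd' differ -> stop
Longest common prefix: "" (length 0)


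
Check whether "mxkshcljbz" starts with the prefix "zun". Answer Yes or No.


Input string: 'mxkshcljbz'
Prefix to check: 'zun'
First 3 characters of input: 'mxk'
Match: False
Result: No


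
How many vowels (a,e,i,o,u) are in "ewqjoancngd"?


Input string: 'ewqjoancngd'
Operation: count vowels (a, e, i, o, u)
Scan: s[0]='e' (vowel), s[1]='w', s[2]='q', s[3]='j', s[4]='o' (vowel), s[5]='a' (vowel), s[6]='n', s[7]='c', s[8]='n', s[9]='g', s[10]='d'
Vowels found: 3
Result: 3


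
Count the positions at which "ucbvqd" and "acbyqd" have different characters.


String 1: 'ucbvqd'
String 2: 'acbyqd'
Compare each position: pos 0: 'u'!='a', pos 1: 'c'=='c', pos 2: 'b'=='b', pos 3: 'v'!='y', pos 4: 'q'=='q', pos 5: 'd'=='d'
Differing positions: 2
Hamming distance: 2


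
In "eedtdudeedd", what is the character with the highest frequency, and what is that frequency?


Input: 'eedtdudeedd'
Operation: tally each character
Counts: 'd':5, 'e':4, 't':1, 'u':1
Maximum: 'd' appears 5 times


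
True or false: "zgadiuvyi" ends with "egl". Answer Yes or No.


Input string: 'zgadiuvyi'
Suffix to check: 'egl'
Last 3 characters of input: 'vyi'
Match: False
Result: No


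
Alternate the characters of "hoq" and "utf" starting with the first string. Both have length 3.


String 1: 'hoq'
String 2: 'utf'
Operation: alternate characters
Pairs: 'h'+'u', 'o'+'t', 'q'+'f'
Result: huotqf


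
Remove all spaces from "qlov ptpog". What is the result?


Input string: 'qlov ptpog'
Operation: remove all spaces
Words: 'qlov', 'ptpog'
Join without spaces: qlovptpog


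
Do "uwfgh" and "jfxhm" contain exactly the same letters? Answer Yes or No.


String 1: 'uwfgh' -> sorted: 'fghuw'
String 2: 'jfxhm' -> sorted: 'fhjmx'
Compare sorted forms: 'fghuw' != 'fhjmx'
Anagram: No


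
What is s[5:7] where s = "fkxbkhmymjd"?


Input string: 'fkxbkhmymjd'
Operation: slice [5:7]
Extract characters: s[5]='h', s[6]='m'
Result: hm


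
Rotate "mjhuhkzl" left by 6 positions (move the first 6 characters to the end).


Input: 'mjhuhkzl', shift = 6
Operation: split at index 6 and swap parts
Front part s[0:6] = 'mjhuhk'
Back part s[6:] = 'zl'
Rotated = back + front = 'zl' + 'mjhuhk'
Result: zlmjhuhk


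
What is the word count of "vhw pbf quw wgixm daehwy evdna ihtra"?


Input string: 'vhw pbf quw wgixm daehwy evdna ihtra'
Operation: split by spaces
Words found: 'vhw', 'pbf', 'quw', 'wgixm', 'daehwy', 'evdna', 'ihtra'
Word count: 7


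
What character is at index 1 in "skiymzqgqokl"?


Input string: 'skiymzqgqokl'
Operation: get character at index 1
Index mapping: s[0]='s', s[1]='k'
Result: 'k'


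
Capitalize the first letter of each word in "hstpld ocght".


Input string: 'hstpld ocght'
Operation: capitalize first letter of each word
Word transformations: 'hstpld'->'Hstpld', 'ocght'->'Ocght'
Result: Hstpld Ocght


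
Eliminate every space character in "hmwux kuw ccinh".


Input string: 'hmwux kuw ccinh'
Operation: remove all spaces
Words: 'hmwux', 'kuw', 'ccinh'
Join without spaces: hmwuxkuwccinh


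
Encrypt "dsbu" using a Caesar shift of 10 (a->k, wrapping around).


Input: 'dsbu', shift = 10
Operation: for each letter, (position + 10) mod 26
Mapping: 'd'(3+10=13)->'n', 's'(18+10=28, 28 mod 26=2)->'c', 'b'(1+10=11)->'l', 'u'(20+10=30, 30 mod 26=4)->'e'
Result: ncle


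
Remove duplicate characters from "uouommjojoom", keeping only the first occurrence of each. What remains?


Input: 'uouommjojoom'
Operation: keep first occurrence of each character
Scan: s[0]='u' new -> keep; s[1]='o' new -> keep; s[2]='u' seen -> skip; s[3]='o' seen -> skip; s[4]='m' new -> keep; s[5]='m' seen -> skip; s[6]='j' new -> keep; s[7]='o' seen -> skip; s[8]='j' seen -> skip; s[9]='o' seen -> skip; s[10]='o' seen -> skip; s[11]='m' seen -> skip
Result: uomj


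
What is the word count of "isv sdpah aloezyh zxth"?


Input string: 'isv sdpah aloezyh zxth'
Operation: split by spaces
Words found: 'isv', 'sdpah', 'aloezyh', 'zxth'
Word count: 4


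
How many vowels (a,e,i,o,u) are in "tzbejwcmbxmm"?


Input string: 'tzbejwcmbxmm'
Operation: count vowels (a, e, i, o, u)
Scan: s[0]='t', s[1]='z', s[2]='b', s[3]='e' (vowel), s[4]='j', s[5]='w', s[6]='c', s[7]='m', s[8]='b', s[9]='x', s[10]='m', s[11]='m'
Vowels found: 1
Result: 1


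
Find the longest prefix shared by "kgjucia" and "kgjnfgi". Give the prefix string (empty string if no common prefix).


String 1: 'kgjucia'
String 2: 'kgjnfgi'
Compare position by position:
pos 0: 'k' vs 'k' match
pos 1: 'g' vs 'g' match
pos 2: 'j' vs 'j' match
pos 3: 'u' vs 'n' differ -> stop
Longest common prefix: "kgj" (length 3)


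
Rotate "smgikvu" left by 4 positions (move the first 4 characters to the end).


Input: 'smgikvu', shift = 4
Operation: split at index 4 and swap parts
Front part s[0:4] = 'smgi'
Back part s[4:] = 'kvu'
Rotated = back + front = 'kvu' + 'smgi'
Result: kvusmgi


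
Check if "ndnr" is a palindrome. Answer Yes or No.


Input string: 'ndnr'
Reversed: 'rndn'
Compare pairs: s[0]='n' vs s[3]='r' (mismatch), s[1]='d' vs s[2]='n' (mismatch)
Palindrome: No


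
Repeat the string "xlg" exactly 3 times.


Input string: 'xlg'
Operation: repeat 3 times
Concatenation: 'xlg' + 'xlg' + 'xlg'
Result: xlgxlgxlg


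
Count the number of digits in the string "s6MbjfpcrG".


Input string: 's6MbjfpcrG'
Operation: count digit characters (0-9)
Scan: 's', '6'(digit), 'M', 'b', 'j', 'f', 'p', 'c', 'r', 'G'
Digits found: 1
Result: 1


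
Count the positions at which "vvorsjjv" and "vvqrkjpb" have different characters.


String 1: 'vvorsjjv'
String 2: 'vvqrkjpb'
Compare each position: pos 0: 'v'=='v', pos 1: 'v'=='v', pos 2: 'o'!='q', pos 3: 'r'=='r', pos 4: 's'!='k', pos 5: 'j'=='j', pos 6: 'j'!='p', pos 7: 'v'!='b'
Differing positions: 4
Hamming distance: 4


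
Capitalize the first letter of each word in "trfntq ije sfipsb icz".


Input string: 'trfntq ije sfipsb icz'
Operation: capitalize first letter of each word
Word transformations: 'trfntq'->'Trfntq', 'ije'->'Ije', 'sfipsb'->'Sfipsb', 'icz'->'Icz'
Result: Trfntq Ije Sfipsb Icz


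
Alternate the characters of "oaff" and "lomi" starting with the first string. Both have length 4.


String 1: 'oaff'
String 2: 'lomi'
Operation: alternate characters
Pairs: 'o'+'l', 'a'+'o', 'f'+'m', 'f'+'i'
Result: olaofmfi


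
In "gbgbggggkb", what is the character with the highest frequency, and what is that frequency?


Input: 'gbgbggggkb'
Operation: tally each character
Counts: 'b':3, 'g':6, 'k':1
Maximum: 'g' appears 6 times


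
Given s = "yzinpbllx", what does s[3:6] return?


Input string: 'yzinpbllx'
Operation: slice [3:6]
Extract characters: s[3]='n', s[4]='p', s[5]='b'
Result: npb


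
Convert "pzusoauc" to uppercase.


Input string: 'pzusoauc'
Operation: convert each letter to uppercase
Mapping: 'p'->'P', 'z'->'Z', 'u'->'U', 's'->'S', 'o'->'O', 'a'->'A', 'u'->'U', 'c'->'C'
Result: PZUSOAUC


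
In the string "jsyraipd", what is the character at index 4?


Input string: 'jsyraipd'
Operation: get character at index 4
Index mapping: s[0]='j', s[1]='s', s[2]='y', s[3]='r', s[4]='a'
Result: 'a'


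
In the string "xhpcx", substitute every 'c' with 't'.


Input string: 'xhpcx'
Operation: replace 'c' with 't'
Positions of 'c': 3
After replacement: xhptx


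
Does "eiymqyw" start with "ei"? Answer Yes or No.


Input string: 'eiymqyw'
Prefix to check: 'ei'
First 2 characters of input: 'ei'
Match: True
Result: Yes


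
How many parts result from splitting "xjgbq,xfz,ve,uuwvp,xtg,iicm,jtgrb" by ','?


Input string: 'xjgbq,xfz,ve,uuwvp,xtg,iicm,jtgrb'
Delimiter: ','
Split result: 'xjgbq', 'xfz', 've', 'uuwvp', 'xtg', 'iicm', 'jtgrb'
Number of parts: 7


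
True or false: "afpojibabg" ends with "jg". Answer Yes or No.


Input string: 'afpojibabg'
Suffix to check: 'jg'
Last 2 characters of input: 'bg'
Match: False
Result: No


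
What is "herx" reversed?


Input string: 'herx'
Operation: reverse character order
Original order: 'h' -> 'e' -> 'r' -> 'x'
Reversed order: 'x' -> 'r' -> 'e' -> 'h'
Result: xreh


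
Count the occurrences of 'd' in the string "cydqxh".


Input string: 'cydqxh'
Target character: 'd'
Scan each position: s[2]='d'
Matches found at indices: 2
Total: 1


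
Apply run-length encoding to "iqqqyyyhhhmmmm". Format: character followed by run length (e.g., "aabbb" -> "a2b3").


Input: 'iqqqyyyhhhmmmm'
Operation: identify consecutive runs
Runs: 'i' -> i1, 'qqq' -> q3, 'yyy' -> y3, 'hhh' -> h3, 'mmmm' -> m4
Encoded: i1q3y3h3m4


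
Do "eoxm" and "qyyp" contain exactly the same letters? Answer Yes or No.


String 1: 'eoxm' -> sorted: 'emox'
String 2: 'qyyp' -> sorted: 'pqyy'
Compare sorted forms: 'emox' != 'pqyy'
Anagram: No


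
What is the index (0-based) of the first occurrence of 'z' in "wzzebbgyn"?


Input string: 'wzzebbgyn'
Target: 'z'
Scanning left to right: s[0]='w', s[1]='z'
First match at index: 1


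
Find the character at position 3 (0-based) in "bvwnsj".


Input string: 'bvwnsj'
Operation: get character at index 3
Index mapping: s[0]='b', s[1]='v', s[2]='w', s[3]='n'
Result: 'n'


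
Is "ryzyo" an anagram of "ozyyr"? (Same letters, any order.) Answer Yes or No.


String 1: 'ozyyr' -> sorted: 'oryyz'
String 2: 'ryzyo' -> sorted: 'oryyz'
Compare sorted forms: 'oryyz' == 'oryyz'
Anagram: Yes


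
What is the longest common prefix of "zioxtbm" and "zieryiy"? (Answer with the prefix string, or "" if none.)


String 1: 'zioxtbm'
String 2: 'zieryiy'
Compare position by position:
pos 0: 'z' vs 'z' match
pos 1: 'i' vs 'i' match
pos 2: 'o' vs 'e' differ -> stop
Longest common prefix: "zi" (length 2)


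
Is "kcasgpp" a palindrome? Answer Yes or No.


Input string: 'kcasgpp'
Reversed: 'ppgsack'
Compare pairs: s[0]='k' vs s[6]='p' (mismatch), s[1]='c' vs s[5]='p' (mismatch), s[2]='a' vs s[4]='g' (mismatch)
Palindrome: No


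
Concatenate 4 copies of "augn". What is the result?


Input string: 'augn'
Operation: repeat 4 times
Concatenation: 'augn' + 'augn' + 'augn' + 'augn'
Result: augnaugnaugnaugn


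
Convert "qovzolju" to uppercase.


Input string: 'qovzolju'
Operation: convert each letter to uppercase
Mapping: 'q'->'Q', 'o'->'O', 'v'->'V', 'z'->'Z', 'o'->'O', 'l'->'L', 'j'->'J', 'u'->'U'
Result: QOVZOLJU


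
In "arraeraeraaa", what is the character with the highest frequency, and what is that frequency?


Input: 'arraeraeraaa'
Operation: tally each character
Counts: 'a':6, 'e':2, 'r':4
Maximum: 'a' appears 6 times


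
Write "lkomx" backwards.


Input string: 'lkomx'
Operation: reverse character order
Original order: 'l' -> 'k' -> 'o' -> 'm' -> 'x'
Reversed order: 'x' -> 'm' -> 'o' -> 'k' -> 'l'
Result: xmokl


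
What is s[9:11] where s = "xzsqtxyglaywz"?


Input string: 'xzsqtxyglaywz'
Operation: slice [9:11]
Extract characters: s[9]='a', s[10]='y'
Result: ay


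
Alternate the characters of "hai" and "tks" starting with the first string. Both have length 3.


String 1: 'hai'
String 2: 'tks'
Operation: alternate characters
Pairs: 'h'+'t', 'a'+'k', 'i'+'s'
Result: htakis


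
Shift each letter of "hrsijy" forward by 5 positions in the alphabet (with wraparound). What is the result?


Input: 'hrsijy', shift = 5
Operation: for each letter, (position + 5) mod 26
Mapping: 'h'(7+5=12)->'m', 'r'(17+5=22)->'w', 's'(18+5=23)->'x', 'i'(8+5=13)->'n', 'j'(9+5=14)->'o', 'y'(24+5=29, 29 mod 26=3)->'d'
Result: mwxnod


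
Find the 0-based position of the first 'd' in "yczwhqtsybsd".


Input string: 'yczwhqtsybsd'
Target: 'd'
Scanning left to right: s[0]='y', s[1]='c', s[2]='z', s[3]='w', s[4]='h', s[5]='q', s[6]='t', s[7]='s', s[8]='y', s[9]='b', s[10]='s', s[11]='d'
First match at index: 11


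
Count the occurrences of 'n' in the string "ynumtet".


Input string: 'ynumtet'
Target character: 'n'
Scan each position: s[1]='n'
Matches found at indices: 1
Total: 1


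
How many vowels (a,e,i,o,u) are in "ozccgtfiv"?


Input string: 'ozccgtfiv'
Operation: count vowels (a, e, i, o, u)
Scan: s[0]='o' (vowel), s[1]='z', s[2]='c', s[3]='c', s[4]='g', s[5]='t', s[6]='f', s[7]='i' (vowel), s[8]='v'
Vowels found: 2
Result: 2


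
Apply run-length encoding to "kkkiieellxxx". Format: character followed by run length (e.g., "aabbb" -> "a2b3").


Input: 'kkkiieellxxx'
Operation: identify consecutive runs
Runs: 'kkk' -> k3, 'ii' -> i2, 'ee' -> e2, 'll' -> l2, 'xxx' -> x3
Encoded: k3i2e2l2x3


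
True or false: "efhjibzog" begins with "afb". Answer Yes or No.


Input string: 'efhjibzog'
Prefix to check: 'afb'
First 3 characters of input: 'efh'
Match: False
Result: No


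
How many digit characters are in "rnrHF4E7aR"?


Input string: 'rnrHF4E7aR'
Operation: count digit characters (0-9)
Scan: 'r', 'n', 'r', 'H', 'F', '4'(digit), 'E', '7'(digit), 'a', 'R'
Digits found: 2
Result: 2


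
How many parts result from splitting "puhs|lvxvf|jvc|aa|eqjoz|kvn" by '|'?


Input string: 'puhs|lvxvf|jvc|aa|eqjoz|kvn'
Delimiter: '|'
Split result: 'puhs', 'lvxvf', 'jvc', 'aa', 'eqjoz', 'kvn'
Number of parts: 6


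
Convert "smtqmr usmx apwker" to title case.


Input string: 'smtqmr usmx apwker'
Operation: capitalize first letter of each word
Word transformations: 'smtqmr'->'Smtqmr', 'usmx'->'Usmx', 'apwker'->'Apwker'
Result: Smtqmr Usmx Apwker


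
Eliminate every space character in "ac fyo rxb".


Input string: 'ac fyo rxb'
Operation: remove all spaces
Words: 'ac', 'fyo', 'rxb'
Join without spaces: acfyorxb


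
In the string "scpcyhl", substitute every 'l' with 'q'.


Input string: 'scpcyhl'
Operation: replace 'l' with 'q'
Positions of 'l': 6
After replacement: scpcyhq


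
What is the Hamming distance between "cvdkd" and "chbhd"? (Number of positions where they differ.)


String 1: 'cvdkd'
String 2: 'chbhd'
Compare each position: pos 0: 'c'=='c', pos 1: 'v'!='h', pos 2: 'd'!='b', pos 3: 'k'!='h', pos 4: 'd'=='d'
Differing positions: 3
Hamming distance: 3


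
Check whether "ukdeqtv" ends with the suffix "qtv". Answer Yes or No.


Input string: 'ukdeqtv'
Suffix to check: 'qtv'
Last 3 characters of input: 'qtv'
Match: True
Result: Yes


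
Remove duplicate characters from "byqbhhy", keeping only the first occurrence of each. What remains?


Input: 'byqbhhy'
Operation: keep first occurrence of each character
Scan: s[0]='b' new -> keep; s[1]='y' new -> keep; s[2]='q' new -> keep; s[3]='b' seen -> skip; s[4]='h' new -> keep; s[5]='h' seen -> skip; s[6]='y' seen -> skip
Result: byqh


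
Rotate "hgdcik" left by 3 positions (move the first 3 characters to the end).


Input: 'hgdcik', shift = 3
Operation: split at index 3 and swap parts
Front part s[0:3] = 'hgd'
Back part s[3:] = 'cik'
Rotated = back + front = 'cik' + 'hgd'
Result: cikhgd


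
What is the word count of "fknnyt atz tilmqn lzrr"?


Input string: 'fknnyt atz tilmqn lzrr'
Operation: split by spaces
Words found: 'fknnyt', 'atz', 'tilmqn', 'lzrr'
Word count: 4


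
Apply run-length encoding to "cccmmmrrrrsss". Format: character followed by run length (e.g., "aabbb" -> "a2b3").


Input: 'cccmmmrrrrsss'
Operation: identify consecutive runs
Runs: 'ccc' -> c3, 'mmm' -> m3, 'rrrr' -> r4, 'sss' -> s3
Encoded: c3m3r4s3


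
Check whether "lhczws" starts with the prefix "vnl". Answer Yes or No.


Input string: 'lhczws'
Prefix to check: 'vnl'
First 3 characters of input: 'lhc'
Match: False
Result: No


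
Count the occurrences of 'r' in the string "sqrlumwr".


Input string: 'sqrlumwr'
Target character: 'r'
Scan each position: s[2]='r', s[7]='r'
Matches found at indices: 2, 7
Total: 2


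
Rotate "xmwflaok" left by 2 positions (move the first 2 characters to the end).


Input: 'xmwflaok', shift = 2
Operation: split at index 2 and swap parts
Front part s[0:2] = 'xm'
Back part s[2:] = 'wflaok'
Rotated = back + front = 'wflaok' + 'xm'
Result: wflaokxm


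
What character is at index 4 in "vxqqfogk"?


Input string: 'vxqqfogk'
Operation: get character at index 4
Index mapping: s[0]='v', s[1]='x', s[2]='q', s[3]='q', s[4]='f'
Result: 'f'


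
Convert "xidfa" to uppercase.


Input string: 'xidfa'
Operation: convert each letter to uppercase
Mapping: 'x'->'X', 'i'->'I', 'd'->'D', 'f'->'F', 'a'->'A'
Result: XIDFA


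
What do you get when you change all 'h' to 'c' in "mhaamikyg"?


Input string: 'mhaamikyg'
Operation: replace 'h' with 'c'
Positions of 'h': 1
After replacement: mcaamikyg


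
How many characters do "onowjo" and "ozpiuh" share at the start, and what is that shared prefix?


String 1: 'onowjo'
String 2: 'ozpiuh'
Compare position by position:
pos 0: 'o' vs 'o' match
pos 1: 'n' vs 'z' differ -> stop
Longest common prefix: "o" (length 1)


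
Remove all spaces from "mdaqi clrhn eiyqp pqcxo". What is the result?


Input string: 'mdaqi clrhn eiyqp pqcxo'
Operation: remove all spaces
Words: 'mdaqi', 'clrhn', 'eiyqp', 'pqcxo'
Join without spaces: mdaqiclrhneiyqppqcxo


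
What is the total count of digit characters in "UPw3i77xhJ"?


Input string: 'UPw3i77xhJ'
Operation: count digit characters (0-9)
Scan: 'U', 'P', 'w', '3'(digit), 'i', '7'(digit), '7'(digit), 'x', 'h', 'J'
Digits found: 3
Result: 3


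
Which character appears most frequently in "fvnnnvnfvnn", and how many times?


Input: 'fvnnnvnfvnn'
Operation: tally each character
Counts: 'f':2, 'n':6, 'v':3
Maximum: 'n' appears 6 times


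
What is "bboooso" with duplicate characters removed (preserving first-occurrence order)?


Input: 'bboooso'
Operation: keep first occurrence of each character
Scan: s[0]='b' new -> keep; s[1]='b' seen -> skip; s[2]='o' new -> keep; s[3]='o' seen -> skip; s[4]='o' seen -> skip; s[5]='s' new -> keep; s[6]='o' seen -> skip
Result: bos


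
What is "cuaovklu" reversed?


Input string: 'cuaovklu'
Operation: reverse character order
Original order: 'c' -> 'u' -> 'a' -> 'o' -> 'v' -> 'k' -> 'l' -> 'u'
Reversed order: 'u' -> 'l' -> 'k' -> 'v' -> 'o' -> 'a' -> 'u' -> 'c'
Result: ulkvoauc


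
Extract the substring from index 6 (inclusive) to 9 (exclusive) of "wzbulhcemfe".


Input string: 'wzbulhcemfe'
Operation: slice [6:9]
Extract characters: s[6]='c', s[7]='e', s[8]='m'
Result: cem


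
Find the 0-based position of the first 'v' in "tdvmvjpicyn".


Input string: 'tdvmvjpicyn'
Target: 'v'
Scanning left to right: s[0]='t', s[1]='d', s[2]='v'
First match at index: 2


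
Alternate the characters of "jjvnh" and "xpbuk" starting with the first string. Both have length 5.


String 1: 'jjvnh'
String 2: 'xpbuk'
Operation: alternate characters
Pairs: 'j'+'x', 'j'+'p', 'v'+'b', 'n'+'u', 'h'+'k'
Result: jxjpvbnuhk


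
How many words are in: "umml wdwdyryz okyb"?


Input string: 'umml wdwdyryz okyb'
Operation: split by spaces
Words found: 'umml', 'wdwdyryz', 'okyb'
Word count: 3


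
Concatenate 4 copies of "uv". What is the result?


Input string: 'uv'
Operation: repeat 4 times
Concatenation: 'uv' + 'uv' + 'uv' + 'uv'
Result: uvuvuvuv


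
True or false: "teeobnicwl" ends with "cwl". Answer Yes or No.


Input string: 'teeobnicwl'
Suffix to check: 'cwl'
Last 3 characters of input: 'cwl'
Match: True
Result: Yes


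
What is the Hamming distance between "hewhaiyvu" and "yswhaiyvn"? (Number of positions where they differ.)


String 1: 'hewhaiyvu'
String 2: 'yswhaiyvn'
Compare each position: pos 0: 'h'!='y', pos 1: 'e'!='s', pos 2: 'w'=='w', pos 3: 'h'=='h', pos 4: 'a'=='a', pos 5: 'i'=='i', pos 6: 'y'=='y', pos 7: 'v'=='v', pos 8: 'u'!='n'
Differing positions: 3
Hamming distance: 3


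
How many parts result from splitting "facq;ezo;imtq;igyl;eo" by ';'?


Input string: 'facq;ezo;imtq;igyl;eo'
Delimiter: ';'
Split result: 'facq', 'ezo', 'imtq', 'igyl', 'eo'
Number of parts: 5


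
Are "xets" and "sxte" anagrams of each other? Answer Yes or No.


String 1: 'xets' -> sorted: 'estx'
String 2: 'sxte' -> sorted: 'estx'
Compare sorted forms: 'estx' == 'estx'
Anagram: Yes


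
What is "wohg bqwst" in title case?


Input string: 'wohg bqwst'
Operation: capitalize first letter of each word
Word transformations: 'wohg'->'Wohg', 'bqwst'->'Bqwst'
Result: Wohg Bqwst


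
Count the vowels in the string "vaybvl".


Input string: 'vaybvl'
Operation: count vowels (a, e, i, o, u)
Scan: s[0]='v', s[1]='a' (vowel), s[2]='y', s[3]='b', s[4]='v', s[5]='l'
Vowels found: 1
Result: 1


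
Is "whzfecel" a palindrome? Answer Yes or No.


Input string: 'whzfecel'
Reversed: 'lecefzhw'
Compare pairs: s[0]='w' vs s[7]='l' (mismatch), s[1]='h' vs s[6]='e' (mismatch), s[2]='z' vs s[5]='c' (mismatch), s[3]='f' vs s[4]='e' (mismatch)
Palindrome: No


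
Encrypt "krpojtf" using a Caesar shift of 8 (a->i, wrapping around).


Input: 'krpojtf', shift = 8
Operation: for each letter, (position + 8) mod 26
Mapping: 'k'(10+8=18)->'s', 'r'(17+8=25)->'z', 'p'(15+8=23)->'x', 'o'(14+8=22)->'w', 'j'(9+8=17)->'r', 't'(19+8=27, 27 mod 26=1)->'b', 'f'(5+8=13)->'n'
Result: szxwrbn


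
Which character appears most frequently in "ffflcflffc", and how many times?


Input: 'ffflcflffc'
Operation: tally each character
Counts: 'c':2, 'f':6, 'l':2
Maximum: 'f' appears 6 times


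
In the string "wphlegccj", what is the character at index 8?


Input string: 'wphlegccj'
Operation: get character at index 8
Index mapping: s[0]='w', s[1]='p', s[2]='h', s[3]='l', s[4]='e', s[5]='g', s[6]='c', s[7]='c', s[8]='j'
Result: 'j'


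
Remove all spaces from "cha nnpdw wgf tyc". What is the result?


Input string: 'cha nnpdw wgf tyc'
Operation: remove all spaces
Words: 'cha', 'nnpdw', 'wgf', 'tyc'
Join without spaces: channpdwwgftyc


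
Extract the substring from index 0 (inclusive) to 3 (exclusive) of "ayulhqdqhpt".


Input string: 'ayulhqdqhpt'
Operation: slice [0:3]
Extract characters: s[0]='a', s[1]='y', s[2]='u'
Result: ayu


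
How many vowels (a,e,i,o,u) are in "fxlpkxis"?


Input string: 'fxlpkxis'
Operation: count vowels (a, e, i, o, u)
Scan: s[0]='f', s[1]='x', s[2]='l', s[3]='p', s[4]='k', s[5]='x', s[6]='i' (vowel), s[7]='s'
Vowels found: 1
Result: 1


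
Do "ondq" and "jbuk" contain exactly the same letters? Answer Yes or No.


String 1: 'ondq' -> sorted: 'dnoq'
String 2: 'jbuk' -> sorted: 'bjku'
Compare sorted forms: 'dnoq' != 'bjku'
Anagram: No


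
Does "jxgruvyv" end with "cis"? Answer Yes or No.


Input string: 'jxgruvyv'
Suffix to check: 'cis'
Last 3 characters of input: 'vyv'
Match: False
Result: No


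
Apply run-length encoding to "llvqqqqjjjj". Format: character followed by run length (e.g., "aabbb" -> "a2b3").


Input: 'llvqqqqjjjj'
Operation: identify consecutive runs
Runs: 'll' -> l2, 'v' -> v1, 'qqqq' -> q4, 'jjjj' -> j4
Encoded: l2v1q4j4


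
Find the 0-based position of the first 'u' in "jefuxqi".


Input string: 'jefuxqi'
Target: 'u'
Scanning left to right: s[0]='j', s[1]='e', s[2]='f', s[3]='u'
First match at index: 3


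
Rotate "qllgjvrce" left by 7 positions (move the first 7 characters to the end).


Input: 'qllgjvrce', shift = 7
Operation: split at index 7 and swap parts
Front part s[0:7] = 'qllgjvr'
Back part s[7:] = 'ce'
Rotated = back + front = 'ce' + 'qllgjvr'
Result: ceqllgjvr


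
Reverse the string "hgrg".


Input string: 'hgrg'
Operation: reverse character order
Original order: 'h' -> 'g' -> 'r' -> 'g'
Reversed order: 'g' -> 'r' -> 'g' -> 'h'
Result: grgh


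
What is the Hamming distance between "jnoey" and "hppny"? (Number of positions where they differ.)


String 1: 'jnoey'
String 2: 'hppny'
Compare each position: pos 0: 'j'!='h', pos 1: 'n'!='p', pos 2: 'o'!='p', pos 3: 'e'!='n', pos 4: 'y'=='y'
Differing positions: 4
Hamming distance: 4


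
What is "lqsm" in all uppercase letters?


Input string: 'lqsm'
Operation: convert each letter to uppercase
Mapping: 'l'->'L', 'q'->'Q', 's'->'S', 'm'->'M'
Result: LQSM


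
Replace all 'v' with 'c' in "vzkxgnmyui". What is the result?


Input string: 'vzkxgnmyui'
Operation: replace 'v' with 'c'
Positions of 'v': 0
After replacement: czkxgnmyui


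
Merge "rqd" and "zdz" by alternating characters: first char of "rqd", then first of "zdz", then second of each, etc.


String 1: 'rqd'
String 2: 'zdz'
Operation: alternate characters
Pairs: 'r'+'z', 'q'+'d', 'd'+'z'
Result: rzqddz


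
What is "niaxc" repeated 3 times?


Input string: 'niaxc'
Operation: repeat 3 times
Concatenation: 'niaxc' + 'niaxc' + 'niaxc'
Result: niaxcniaxcniaxc


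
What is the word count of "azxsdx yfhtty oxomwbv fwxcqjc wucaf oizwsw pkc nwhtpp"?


Input string: 'azxsdx yfhtty oxomwbv fwxcqjc wucaf oizwsw pkc nwhtpp'
Operation: split by spaces
Words found: 'azxsdx', 'yfhtty', 'oxomwbv', 'fwxcqjc', 'wucaf', 'oizwsw', 'pkc', 'nwhtpp'
Word count: 8


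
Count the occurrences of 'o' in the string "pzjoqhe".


Input string: 'pzjoqhe'
Target character: 'o'
Scan each position: s[3]='o'
Matches found at indices: 3
Total: 1


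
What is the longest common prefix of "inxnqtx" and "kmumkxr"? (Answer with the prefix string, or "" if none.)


String 1: 'inxnqtx'
String 2: 'kmumkxr'
Compare position by position:
pos 0: 'i' vs 'k' differ -> stop
Longest common prefix: "" (length 0)


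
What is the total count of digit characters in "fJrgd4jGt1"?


Input string: 'fJrgd4jGt1'
Operation: count digit characters (0-9)
Scan: 'f', 'J', 'r', 'g', 'd', '4'(digit), 'j', 'G', 't', '1'(digit)
Digits found: 2
Result: 2


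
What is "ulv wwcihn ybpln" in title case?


Input string: 'ulv wwcihn ybpln'
Operation: capitalize first letter of each word
Word transformations: 'ulv'->'Ulv', 'wwcihn'->'Wwcihn', 'ybpln'->'Ybpln'
Result: Ulv Wwcihn Ybpln


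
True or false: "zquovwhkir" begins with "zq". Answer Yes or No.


Input string: 'zquovwhkir'
Prefix to check: 'zq'
First 2 characters of input: 'zq'
Match: True
Result: Yes


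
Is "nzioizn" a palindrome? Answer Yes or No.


Input string: 'nzioizn'
Reversed: 'nzioizn'
Compare pairs: s[0]='n' vs s[6]='n' (match), s[1]='z' vs s[5]='z' (match), s[2]='i' vs s[4]='i' (match)
Palindrome: Yes


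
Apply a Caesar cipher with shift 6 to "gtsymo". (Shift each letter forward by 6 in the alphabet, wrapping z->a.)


Input: 'gtsymo', shift = 6
Operation: for each letter, (position + 6) mod 26
Mapping: 'g'(6+6=12)->'m', 't'(19+6=25)->'z', 's'(18+6=24)->'y', 'y'(24+6=30, 30 mod 26=4)->'e', 'm'(12+6=18)->'s', 'o'(14+6=20)->'u'
Result: mzyesu


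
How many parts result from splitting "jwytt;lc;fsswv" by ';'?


Input string: 'jwytt;lc;fsswv'
Delimiter: ';'
Split result: 'jwytt', 'lc', 'fsswv'
Number of parts: 3


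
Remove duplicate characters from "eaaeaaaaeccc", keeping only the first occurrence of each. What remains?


Input: 'eaaeaaaaeccc'
Operation: keep first occurrence of each character
Scan: s[0]='e' new -> keep; s[1]='a' new -> keep; s[2]='a' seen -> skip; s[3]='e' seen -> skip; s[4]='a' seen -> skip; s[5]='a' seen -> skip; s[6]='a' seen -> skip; s[7]='a' seen -> skip; s[8]='e' seen -> skip; s[9]='c' new -> keep; s[10]='c' seen -> skip; s[11]='c' seen -> skip
Result: eac


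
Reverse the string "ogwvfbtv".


Input string: 'ogwvfbtv'
Operation: reverse character order
Original order: 'o' -> 'g' -> 'w' -> 'v' -> 'f' -> 'b' -> 't' -> 'v'
Reversed order: 'v' -> 't' -> 'b' -> 'f' -> 'v' -> 'w' -> 'g' -> 'o'
Result: vtbfvwgo


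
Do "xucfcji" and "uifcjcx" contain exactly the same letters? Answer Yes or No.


String 1: 'xucfcji' -> sorted: 'ccfijux'
String 2: 'uifcjcx' -> sorted: 'ccfijux'
Compare sorted forms: 'ccfijux' == 'ccfijux'
Anagram: Yes


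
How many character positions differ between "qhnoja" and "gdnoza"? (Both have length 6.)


String 1: 'qhnoja'
String 2: 'gdnoza'
Compare each position: pos 0: 'q'!='g', pos 1: 'h'!='d', pos 2: 'n'=='n', pos 3: 'o'=='o', pos 4: 'j'!='z', pos 5: 'a'=='a'
Differing positions: 3
Hamming distance: 3


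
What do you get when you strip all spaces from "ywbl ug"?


Input string: 'ywbl ug'
Operation: remove all spaces
Words: 'ywbl', 'ug'
Join without spaces: ywblug


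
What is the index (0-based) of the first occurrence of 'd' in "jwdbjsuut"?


Input string: 'jwdbjsuut'
Target: 'd'
Scanning left to right: s[0]='j', s[1]='w', s[2]='d'
First match at index: 2


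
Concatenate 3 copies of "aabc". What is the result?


Input string: 'aabc'
Operation: repeat 3 times
Concatenation: 'aabc' + 'aabc' + 'aabc'
Result: aabcaabcaabc


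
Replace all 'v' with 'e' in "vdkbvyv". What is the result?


Input string: 'vdkbvyv'
Operation: replace 'v' with 'e'
Positions of 'v': 0, 4, 6
After replacement: edkbeye


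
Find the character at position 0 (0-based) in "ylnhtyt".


Input string: 'ylnhtyt'
Operation: get character at index 0
Index mapping: s[0]='y'
Result: 'y'


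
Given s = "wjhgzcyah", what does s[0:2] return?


Input string: 'wjhgzcyah'
Operation: slice [0:2]
Extract characters: s[0]='w', s[1]='j'
Result: wj


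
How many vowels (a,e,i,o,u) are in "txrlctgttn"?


Input string: 'txrlctgttn'
Operation: count vowels (a, e, i, o, u)
Scan: s[0]='t', s[1]='x', s[2]='r', s[3]='l', s[4]='c', s[5]='t', s[6]='g', s[7]='t', s[8]='t', s[9]='n'
Vowels found: 0
Result: 0


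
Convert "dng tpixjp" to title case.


Input string: 'dng tpixjp'
Operation: capitalize first letter of each word
Word transformations: 'dng'->'Dng', 'tpixjp'->'Tpixjp'
Result: Dng Tpixjp


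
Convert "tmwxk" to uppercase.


Input string: 'tmwxk'
Operation: convert each letter to uppercase
Mapping: 't'->'T', 'm'->'M', 'w'->'W', 'x'->'X', 'k'->'K'
Result: TMWXK


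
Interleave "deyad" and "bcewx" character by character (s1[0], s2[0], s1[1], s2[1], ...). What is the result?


String 1: 'deyad'
String 2: 'bcewx'
Operation: alternate characters
Pairs: 'd'+'b', 'e'+'c', 'y'+'e', 'a'+'w', 'd'+'x'
Result: dbecyeawdx


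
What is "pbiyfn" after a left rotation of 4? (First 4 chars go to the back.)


Input: 'pbiyfn', shift = 4
Operation: split at index 4 and swap parts
Front part s[0:4] = 'pbiy'
Back part s[4:] = 'fn'
Rotated = back + front = 'fn' + 'pbiy'
Result: fnpbiy


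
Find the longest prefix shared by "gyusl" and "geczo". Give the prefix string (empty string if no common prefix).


String 1: 'gyusl'
String 2: 'geczo'
Compare position by position:
pos 0: 'g' vs 'g' match
pos 1: 'y' vs 'e' differ -> stop
Longest common prefix: "g" (length 1)


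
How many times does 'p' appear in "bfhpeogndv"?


Input string: 'bfhpeogndv'
Target character: 'p'
Scan each position: s[3]='p'
Matches found at indices: 3
Total: 1


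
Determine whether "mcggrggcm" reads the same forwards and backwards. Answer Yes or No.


Input string: 'mcggrggcm'
Reversed: 'mcggrggcm'
Compare pairs: s[0]='m' vs s[8]='m' (match), s[1]='c' vs s[7]='c' (match), s[2]='g' vs s[6]='g' (match), s[3]='g' vs s[5]='g' (match)
Palindrome: Yes


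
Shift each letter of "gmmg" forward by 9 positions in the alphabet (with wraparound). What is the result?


Input: 'gmmg', shift = 9
Operation: for each letter, (position + 9) mod 26
Mapping: 'g'(6+9=15)->'p', 'm'(12+9=21)->'v', 'm'(12+9=21)->'v', 'g'(6+9=15)->'p'
Result: pvvp


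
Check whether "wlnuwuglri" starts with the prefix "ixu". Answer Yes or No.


Input string: 'wlnuwuglri'
Prefix to check: 'ixu'
First 3 characters of input: 'wln'
Match: False
Result: No


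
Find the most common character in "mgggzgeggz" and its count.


Input: 'mgggzgeggz'
Operation: tally each character
Counts: 'e':1, 'g':6, 'm':1, 'z':2
Maximum: 'g' appears 6 times


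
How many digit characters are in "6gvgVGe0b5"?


Input string: '6gvgVGe0b5'
Operation: count digit characters (0-9)
Scan: '6'(digit), 'g', 'v', 'g', 'V', 'G', 'e', '0'(digit), 'b', '5'(digit)
Digits found: 3
Result: 3


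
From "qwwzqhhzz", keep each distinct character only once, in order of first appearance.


Input: 'qwwzqhhzz'
Operation: keep first occurrence of each character
Scan: s[0]='q' new -> keep; s[1]='w' new -> keep; s[2]='w' seen -> skip; s[3]='z' new -> keep; s[4]='q' seen -> skip; s[5]='h' new -> keep; s[6]='h' seen -> skip; s[7]='z' seen -> skip; s[8]='z' seen -> skip
Result: qwzh


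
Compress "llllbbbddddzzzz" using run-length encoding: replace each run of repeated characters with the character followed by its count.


Input: 'llllbbbddddzzzz'
Operation: identify consecutive runs
Runs: 'llll' -> l4, 'bbb' -> b3, 'dddd' -> d4, 'zzzz' -> z4
Encoded: l4b3d4z4


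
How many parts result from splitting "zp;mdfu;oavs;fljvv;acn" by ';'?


Input string: 'zp;mdfu;oavs;fljvv;acn'
Delimiter: ';'
Split result: 'zp', 'mdfu', 'oavs', 'fljvv', 'acn'
Number of parts: 5


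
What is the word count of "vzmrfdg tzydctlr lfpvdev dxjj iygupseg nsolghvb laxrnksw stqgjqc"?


Input string: 'vzmrfdg tzydctlr lfpvdev dxjj iygupseg nsolghvb laxrnksw stqgjqc'
Operation: split by spaces
Words found: 'vzmrfdg', 'tzydctlr', 'lfpvdev', 'dxjj', 'iygupseg', 'nsolghvb', 'laxrnksw', 'stqgjqc'
Word count: 8


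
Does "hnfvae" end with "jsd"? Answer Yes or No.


Input string: 'hnfvae'
Suffix to check: 'jsd'
Last 3 characters of input: 'vae'
Match: False
Result: No


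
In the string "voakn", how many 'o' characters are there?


Input string: 'voakn'
Target character: 'o'
Scan each position: s[1]='o'
Matches found at indices: 1
Total: 1


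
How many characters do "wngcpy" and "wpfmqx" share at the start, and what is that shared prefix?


String 1: 'wngcpy'
String 2: 'wpfmqx'
Compare position by position:
pos 0: 'w' vs 'w' match
pos 1: 'n' vs 'p' differ -> stop
Longest common prefix: "w" (length 1)


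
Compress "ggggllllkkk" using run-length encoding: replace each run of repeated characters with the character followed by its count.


Input: 'ggggllllkkk'
Operation: identify consecutive runs
Runs: 'gggg' -> g4, 'llll' -> l4, 'kkk' -> k3
Encoded: g4l4k3


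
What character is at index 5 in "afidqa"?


Input string: 'afidqa'
Operation: get character at index 5
Index mapping: s[0]='a', s[1]='f', s[2]='i', s[3]='d', s[4]='q', s[5]='a'
Result: 'a'


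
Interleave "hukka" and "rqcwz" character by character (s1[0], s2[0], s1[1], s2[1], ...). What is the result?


String 1: 'hukka'
String 2: 'rqcwz'
Operation: alternate characters
Pairs: 'h'+'r', 'u'+'q', 'k'+'c', 'k'+'w', 'a'+'z'
Result: hruqkckwaz


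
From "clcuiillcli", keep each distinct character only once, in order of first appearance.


Input: 'clcuiillcli'
Operation: keep first occurrence of each character
Scan: s[0]='c' new -> keep; s[1]='l' new -> keep; s[2]='c' seen -> skip; s[3]='u' new -> keep; s[4]='i' new -> keep; s[5]='i' seen -> skip; s[6]='l' seen -> skip; s[7]='l' seen -> skip; s[8]='c' seen -> skip; s[9]='l' seen -> skip; s[10]='i' seen -> skip
Result: clui


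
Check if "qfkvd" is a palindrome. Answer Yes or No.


Input string: 'qfkvd'
Reversed: 'dvkfq'
Compare pairs: s[0]='q' vs s[4]='d' (mismatch), s[1]='f' vs s[3]='v' (mismatch)
Palindrome: No


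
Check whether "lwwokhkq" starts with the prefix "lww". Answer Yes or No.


Input string: 'lwwokhkq'
Prefix to check: 'lww'
First 3 characters of input: 'lww'
Match: True
Result: Yes


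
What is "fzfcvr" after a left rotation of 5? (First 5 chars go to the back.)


Input: 'fzfcvr', shift = 5
Operation: split at index 5 and swap parts
Front part s[0:5] = 'fzfcv'
Back part s[5:] = 'r'
Rotated = back + front = 'r' + 'fzfcv'
Result: rfzfcv


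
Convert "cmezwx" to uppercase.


Input string: 'cmezwx'
Operation: convert each letter to uppercase
Mapping: 'c'->'C', 'm'->'M', 'e'->'E', 'z'->'Z', 'w'->'W', 'x'->'X'
Result: CMEZWX


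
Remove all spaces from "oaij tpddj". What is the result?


Input string: 'oaij tpddj'
Operation: remove all spaces
Words: 'oaij', 'tpddj'
Join without spaces: oaijtpddj


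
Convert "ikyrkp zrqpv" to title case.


Input string: 'ikyrkp zrqpv'
Operation: capitalize first letter of each word
Word transformations: 'ikyrkp'->'Ikyrkp', 'zrqpv'->'Zrqpv'
Result: Ikyrkp Zrqpv


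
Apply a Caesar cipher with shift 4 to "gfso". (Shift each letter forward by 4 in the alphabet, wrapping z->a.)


Input: 'gfso', shift = 4
Operation: for each letter, (position + 4) mod 26
Mapping: 'g'(6+4=10)->'k', 'f'(5+4=9)->'j', 's'(18+4=22)->'w', 'o'(14+4=18)->'s'
Result: kjws


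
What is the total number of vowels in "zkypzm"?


Input string: 'zkypzm'
Operation: count vowels (a, e, i, o, u)
Scan: s[0]='z', s[1]='k', s[2]='y', s[3]='p', s[4]='z', s[5]='m'
Vowels found: 0
Result: 0


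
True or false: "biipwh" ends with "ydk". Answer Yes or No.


Input string: 'biipwh'
Suffix to check: 'ydk'
Last 3 characters of input: 'pwh'
Match: False
Result: No
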